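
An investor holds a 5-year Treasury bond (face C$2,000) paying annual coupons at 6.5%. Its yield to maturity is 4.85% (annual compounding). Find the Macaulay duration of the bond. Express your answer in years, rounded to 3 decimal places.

4.448 years

Periodic yield y = 0.0485. Discount each cash flow and weight by its year:
  t   CF        PV=CF/(1+0.0485)^t    t·PV
  1       130.00       123.9866       123.9866
  2       130.00       118.2515       236.5029
  3       130.00       112.7815       338.3446
  4       130.00       107.5647       430.2586
  5     2,130.00     1,680.8828     8,404.4139
  Σ                  2,143.4671     9,533.5068
Price P = Σ PV = 2,143.4671.
Macaulay duration = Σ(t·PV) / P = 9,533.5068 / 2,143.4671 = 4.44770 years.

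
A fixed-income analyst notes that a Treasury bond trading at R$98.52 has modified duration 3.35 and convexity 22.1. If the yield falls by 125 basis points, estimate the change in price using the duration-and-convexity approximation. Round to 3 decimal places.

Duration effect: -D_mod·Δy = -3.35 × (-0.0125) = +0.041875
Convexity effect: ½·C·(Δy)² = 0.5 × 22.1 × (-0.0125)² = +0.0017265625
ΔP/P ≈ +0.041875 + 0.0017265625 = +0.0436015625
ΔP ≈ 98.52 × (+0.0436015625) = +4.2956259375.

+R$4.296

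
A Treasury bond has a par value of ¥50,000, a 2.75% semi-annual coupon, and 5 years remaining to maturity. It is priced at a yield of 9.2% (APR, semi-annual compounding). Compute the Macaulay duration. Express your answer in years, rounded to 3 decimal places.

Periodic yield y = 0.046. Discount each cash flow and weight by its period:
  t   CF        PV=CF/(1+0.046)^t    t·PV
  1       687.50       657.2658       657.2658
  2       687.50       628.3612     1,256.7223
  3       687.50       600.7277     1,802.1831
  4       687.50       574.3095     2,297.2378
  5       687.50       549.0530     2,745.2651
  6       687.50       524.9073     3,149.4437
  7       687.50       501.8234     3,512.7638
  8       687.50       479.7547     3,838.0375
  9       687.50       458.6565     4,127.9084
  10   50,687.50    32,328.3862   323,283.8625
  Σ                 37,303.2452   346,670.6899
Price P = Σ PV = 37,303.2452.
Macaulay duration = Σ(t·PV) / P = 346,670.6899 / 37,303.2452 = 9.29331 half-year periods.
In years: 9.29331 / 2 = 4.64666 years.

4.647 years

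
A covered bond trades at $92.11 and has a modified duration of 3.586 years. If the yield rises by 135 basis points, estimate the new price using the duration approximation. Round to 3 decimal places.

Duration approximation: ΔP/P ≈ -D_mod · Δy = -3.586 × (+0.0135) = -0.048411.
New price ≈ 92.11 × (1 - 0.048411) = 87.65086279.

$87.651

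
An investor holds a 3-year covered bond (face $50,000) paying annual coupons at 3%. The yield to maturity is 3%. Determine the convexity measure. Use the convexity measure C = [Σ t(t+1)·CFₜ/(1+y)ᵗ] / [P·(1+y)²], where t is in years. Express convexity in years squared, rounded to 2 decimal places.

10.88

With y = 0.03:
  t   CF        PV=CF/(1+0.03)^t    t·PV        t(t+1)·PV
  1     1,500.00     1,456.3107     1,456.3107       2,912.6214
  2     1,500.00     1,413.8939     2,827.7877       8,483.3632
  3    51,500.00    47,129.7955   141,389.3864     565,557.5455
  Σ                 50,000.0000   145,673.4848     576,953.5300
P = 50,000.0000.
Convexity = Σ t(t+1)·PV / [P·(1+y)²] = 576,953.5300 / (50,000.0000 × 1.060900) = 10.87668.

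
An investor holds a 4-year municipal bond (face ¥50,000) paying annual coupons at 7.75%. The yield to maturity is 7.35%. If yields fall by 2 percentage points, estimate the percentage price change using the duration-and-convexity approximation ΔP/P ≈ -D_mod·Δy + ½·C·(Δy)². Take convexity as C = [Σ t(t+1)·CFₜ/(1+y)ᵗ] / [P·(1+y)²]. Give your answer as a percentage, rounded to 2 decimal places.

+6.99%

With y = 0.0735:
  t   CF        PV=CF/(1+0.0735)^t    t·PV        t(t+1)·PV
  1     3,875.00     3,609.6879     3,609.6879       7,219.3759
  2     3,875.00     3,362.5412     6,725.0823      20,175.2470
  3     3,875.00     3,132.3159     9,396.9478      37,587.7913
  4    53,875.00    40,567.5788   162,270.3151     811,351.5754
  Σ                 50,672.1238   182,002.0331     876,333.9895
P = 50,672.1238; D_Mac = 3.59176 yrs; D_mod = 3.34584 yrs; C = 15.00709.
Duration effect: -3.34584 × (-0.02) = +0.066917
Convexity effect: 0.5 × 15.00709 × (-0.02)² = +0.0030014
ΔP/P ≈ +0.066917 + 0.0030014 = +0.069918 = +6.9918%.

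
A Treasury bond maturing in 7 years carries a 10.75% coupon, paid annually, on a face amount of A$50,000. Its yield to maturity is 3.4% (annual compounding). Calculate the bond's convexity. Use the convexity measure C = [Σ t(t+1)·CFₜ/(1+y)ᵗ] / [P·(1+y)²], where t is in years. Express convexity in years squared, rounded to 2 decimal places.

With y = 0.034:
  t   CF        PV=CF/(1+0.034)^t    t·PV        t(t+1)·PV
  1     5,375.00     5,198.2592     5,198.2592      10,396.5184
  2     5,375.00     5,027.3300    10,054.6599      30,163.9798
  3     5,375.00     4,862.0212    14,586.0637      58,344.2550
  4     5,375.00     4,702.1482    18,808.5928      94,042.9641
  5     5,375.00     4,547.5321    22,737.6606     136,425.9635
  6     5,375.00     4,398.0001    26,388.0007     184,716.0047
  7    55,375.00    43,819.7573   306,738.3012   2,453,906.4092
  Σ                 72,555.0481   404,511.5381   2,967,996.0947
P = 72,555.0481.
Convexity = Σ t(t+1)·PV / [P·(1+y)²] = 2,967,996.0947 / (72,555.0481 × 1.069156) = 38.26085.

38.26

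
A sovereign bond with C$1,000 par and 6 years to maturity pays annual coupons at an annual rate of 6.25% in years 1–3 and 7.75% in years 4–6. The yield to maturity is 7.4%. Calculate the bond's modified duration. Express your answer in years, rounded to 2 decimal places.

Periodic yield y = 0.074. First find Macaulay duration:
  t   CF        PV=CF/(1+0.074)^t    t·PV
  1        62.50        58.1937        58.1937
  2        62.50        54.1840       108.3681
  3        62.50        50.4507       151.3521
  4        77.50        58.2485       232.9939
  5        77.50        54.2351       271.1754
  6     1,077.50       702.0881     4,212.5284
  Σ                    977.4000     5,034.6116
P = 977.4000; Macaulay duration = 5,034.6116 / 977.4000 = 5.15102 years.
Modified duration = D_Mac / (1 + y) = 5.15102 / 1.074 = 4.79611 years.

4.80 years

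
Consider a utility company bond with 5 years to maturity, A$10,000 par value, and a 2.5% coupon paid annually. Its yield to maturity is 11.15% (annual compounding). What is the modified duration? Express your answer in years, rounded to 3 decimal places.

4.230 years

Periodic yield y = 0.1115. First find Macaulay duration:
  t   CF        PV=CF/(1+0.1115)^t    t·PV
  1       250.00       224.9213       224.9213
  2       250.00       202.3583       404.7166
  3       250.00       182.0588       546.1763
  4       250.00       163.7956       655.1823
  5    10,250.00     6,041.9417    30,209.7085
  Σ                  6,815.0756    32,040.7050
P = 6,815.0756; Macaulay duration = 32,040.7050 / 6,815.0756 = 4.70145 years.
Modified duration = D_Mac / (1 + y) = 4.70145 / 1.1115 = 4.22982 years.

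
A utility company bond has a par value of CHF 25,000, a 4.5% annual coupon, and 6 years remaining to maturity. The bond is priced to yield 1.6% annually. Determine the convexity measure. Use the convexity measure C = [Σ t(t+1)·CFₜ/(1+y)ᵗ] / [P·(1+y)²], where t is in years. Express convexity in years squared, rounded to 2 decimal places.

35.65

With y = 0.016:
  t   CF        PV=CF/(1+0.016)^t    t·PV        t(t+1)·PV
  1     1,125.00     1,107.2835     1,107.2835       2,214.5669
  2     1,125.00     1,089.8459     2,179.6919       6,539.0756
  3     1,125.00     1,072.6830     3,218.0490      12,872.1960
  4     1,125.00     1,055.7904     4,223.1614      21,115.8071
  5     1,125.00     1,039.1637     5,195.8187      31,174.9121
  6    26,125.00    23,751.6646   142,509.9874     997,569.9121
  Σ                 29,116.4311   158,433.9919   1,071,486.4698
P = 29,116.4311.
Convexity = Σ t(t+1)·PV / [P·(1+y)²] = 1,071,486.4698 / (29,116.4311 × 1.032256) = 35.65013.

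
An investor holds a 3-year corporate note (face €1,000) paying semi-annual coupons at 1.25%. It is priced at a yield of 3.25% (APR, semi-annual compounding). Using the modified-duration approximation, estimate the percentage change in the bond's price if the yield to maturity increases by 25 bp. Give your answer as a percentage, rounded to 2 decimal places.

-0.73%

Periodic yield y = 0.01625. Modified duration first:
  t   CF        PV=CF/(1+0.01625)^t    t·PV
  1         6.25         6.1501         6.1501
  2         6.25         6.0517        12.1034
  3         6.25         5.9550        17.8649
  4         6.25         5.8597        23.4389
  5         6.25         5.7660        28.8302
  6     1,006.25       913.4874     5,480.9242
  Σ                    943.2699     5,569.3116
P = 943.2699; D_Mac = 5.90426 half-year periods = 2.95213 yrs; D_mod = 2.95213/(1+0.01625) = 2.90493 yrs.
ΔP/P ≈ -D_mod · Δy = -2.90493 × (+0.0025) = -0.007262 = -0.7262%.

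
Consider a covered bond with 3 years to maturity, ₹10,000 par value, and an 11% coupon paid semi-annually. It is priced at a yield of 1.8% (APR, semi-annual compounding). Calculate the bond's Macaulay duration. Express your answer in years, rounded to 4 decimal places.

2.6813 years

Periodic yield y = 0.009. Discount each cash flow and weight by its period:
  t   CF        PV=CF/(1+0.009)^t    t·PV
  1       550.00       545.0942       545.0942
  2       550.00       540.2321     1,080.4641
  3       550.00       535.4133     1,606.2400
  4       550.00       530.6376     2,122.5504
  5       550.00       525.9045     2,629.5223
  6    10,550.00     9,997.8234    59,986.9405
  Σ                 12,675.1051    67,970.8116
Price P = Σ PV = 12,675.1051.
Macaulay duration = Σ(t·PV) / P = 67,970.8116 / 12,675.1051 = 5.36254 half-year periods.
In years: 5.36254 / 2 = 2.68127 years.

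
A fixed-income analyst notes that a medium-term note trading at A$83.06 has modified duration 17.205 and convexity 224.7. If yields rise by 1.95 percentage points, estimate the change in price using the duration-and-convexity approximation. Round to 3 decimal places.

-A$24.318

Duration effect: -D_mod·Δy = -17.205 × (+0.0195) = -0.3354975
Convexity effect: ½·C·(Δy)² = 0.5 × 224.7 × (0.0195)² = +0.0427210875
ΔP/P ≈ -0.3354975 + 0.0427210875 = -0.2927764125
ΔP ≈ 83.06 × (-0.2927764125) = -24.31800882225.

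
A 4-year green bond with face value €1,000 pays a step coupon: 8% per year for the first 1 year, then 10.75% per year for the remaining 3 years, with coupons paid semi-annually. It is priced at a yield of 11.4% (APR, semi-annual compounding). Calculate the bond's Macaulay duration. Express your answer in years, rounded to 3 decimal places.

Periodic yield y = 0.057. Discount each cash flow and weight by its period:
  t   CF        PV=CF/(1+0.057)^t    t·PV
  1        40.00        37.8430        37.8430
  2        40.00        35.8022        71.6044
  3        53.75        45.5149       136.5447
  4        53.75        43.0604       172.2418
  5        53.75        40.7384       203.6918
  6        53.75        38.5415       231.2490
  7        53.75        36.4631       255.2417
  8     1,053.75       676.2974     5,410.3788
  Σ                    954.2608     6,518.7951
Price P = Σ PV = 954.2608.
Macaulay duration = Σ(t·PV) / P = 6,518.7951 / 954.2608 = 6.83125 half-year periods.
In years: 6.83125 / 2 = 3.41563 years.

3.416 years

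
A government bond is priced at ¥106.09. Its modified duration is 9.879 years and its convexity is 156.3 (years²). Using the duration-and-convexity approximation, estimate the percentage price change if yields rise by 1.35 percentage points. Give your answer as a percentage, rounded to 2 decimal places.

-11.91%

Duration effect: -D_mod·Δy = -9.879 × (+0.0135) = -0.1333665
Convexity effect: ½·C·(Δy)² = 0.5 × 156.3 × (0.0135)² = +0.0142428375
ΔP/P ≈ -0.1333665 + 0.0142428375 = -0.1191236625
= -11.91236625%.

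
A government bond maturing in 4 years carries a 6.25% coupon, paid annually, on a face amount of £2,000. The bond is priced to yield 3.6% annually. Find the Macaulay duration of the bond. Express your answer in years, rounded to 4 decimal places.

3.6776 years

Periodic yield y = 0.036. Discount each cash flow and weight by its year:
  t   CF        PV=CF/(1+0.036)^t    t·PV
  1       125.00       120.6564       120.6564
  2       125.00       116.4637       232.9274
  3       125.00       112.4167       337.2500
  4     2,125.00     1,844.6752     7,378.7009
  Σ                  2,194.2119     8,069.5346
Price P = Σ PV = 2,194.2119.
Macaulay duration = Σ(t·PV) / P = 8,069.5346 / 2,194.2119 = 3.67765 years.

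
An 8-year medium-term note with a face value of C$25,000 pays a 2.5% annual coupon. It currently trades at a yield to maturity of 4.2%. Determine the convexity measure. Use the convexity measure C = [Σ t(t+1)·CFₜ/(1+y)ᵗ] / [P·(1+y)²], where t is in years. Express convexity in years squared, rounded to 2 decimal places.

58.66

With y = 0.042:
  t   CF        PV=CF/(1+0.042)^t    t·PV        t(t+1)·PV
  1       625.00       599.8081       599.8081       1,199.6161
  2       625.00       575.6315     1,151.2631       3,453.7892
  3       625.00       552.4295     1,657.2885       6,629.1540
  4       625.00       530.1627     2,120.6507      10,603.2533
  5       625.00       508.7933     2,543.9667      15,263.8004
  6       625.00       488.2854     2,929.7122      20,507.9851
  7       625.00       468.6040     3,280.2279      26,241.8236
  8    25,625.00    18,438.3529   147,506.8230   1,327,561.4072
  Σ                 22,162.0673   161,789.7402   1,411,460.8289
P = 22,162.0673.
Convexity = Σ t(t+1)·PV / [P·(1+y)²] = 1,411,460.8289 / (22,162.0673 × 1.085764) = 58.65744.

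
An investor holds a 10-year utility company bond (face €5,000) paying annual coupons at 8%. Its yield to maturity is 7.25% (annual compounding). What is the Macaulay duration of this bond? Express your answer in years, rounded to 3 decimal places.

7.322 years

Periodic yield y = 0.0725. Discount each cash flow and weight by its year:
  t   CF        PV=CF/(1+0.0725)^t    t·PV
  1       400.00       372.9604       372.9604
  2       400.00       347.7486       695.4972
  3       400.00       324.2411       972.7234
  4       400.00       302.3227     1,209.2909
  5       400.00       281.8860     1,409.4299
  6       400.00       262.8308     1,576.9845
  7       400.00       245.0636     1,715.4455
  8       400.00       228.4976     1,827.9806
  9       400.00       213.0513     1,917.4621
  10    5,400.00     2,681.7652    26,817.6520
  Σ                  5,260.3673    38,515.4265
Price P = Σ PV = 5,260.3673.
Macaulay duration = Σ(t·PV) / P = 38,515.4265 / 5,260.3673 = 7.32181 years.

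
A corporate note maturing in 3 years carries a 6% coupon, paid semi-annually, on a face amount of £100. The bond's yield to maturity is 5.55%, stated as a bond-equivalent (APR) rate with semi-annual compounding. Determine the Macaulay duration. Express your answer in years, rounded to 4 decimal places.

Periodic yield y = 0.02775. Discount each cash flow and weight by its period:
  t   CF        PV=CF/(1+0.02775)^t    t·PV
  1         3.00         2.9190         2.9190
  2         3.00         2.8402         5.6804
  3         3.00         2.7635         8.2905
  4         3.00         2.6889        10.7555
  5         3.00         2.6163        13.0814
  6       103.00        87.4002       524.4011
  Σ                    101.2280       565.1278
Price P = Σ PV = 101.2280.
Macaulay duration = Σ(t·PV) / P = 565.1278 / 101.2280 = 5.58272 half-year periods.
In years: 5.58272 / 2 = 2.79136 years.

2.7914 years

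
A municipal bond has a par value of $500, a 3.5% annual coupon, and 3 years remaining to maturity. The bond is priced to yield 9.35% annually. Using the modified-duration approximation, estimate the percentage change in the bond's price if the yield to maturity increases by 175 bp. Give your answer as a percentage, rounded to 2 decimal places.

Periodic yield y = 0.0935. Modified duration first:
  t   CF        PV=CF/(1+0.0935)^t    t·PV
  1        17.50        16.0037        16.0037
  2        17.50        14.6353        29.2705
  3       517.50       395.7801     1,187.3404
  Σ                    426.4191     1,232.6146
P = 426.4191; D_Mac = 2.89062 yrs; D_mod = 2.89062/(1+0.0935) = 2.64345 yrs.
ΔP/P ≈ -D_mod · Δy = -2.64345 × (+0.0175) = -0.046260 = -4.6260%.

-4.63%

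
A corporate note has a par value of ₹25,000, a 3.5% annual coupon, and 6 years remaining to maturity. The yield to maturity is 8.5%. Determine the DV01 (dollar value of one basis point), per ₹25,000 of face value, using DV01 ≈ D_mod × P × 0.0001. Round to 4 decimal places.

₹9.6722

Periodic yield y = 0.085.
  t   CF        PV=CF/(1+0.085)^t    t·PV
  1       875.00       806.4516       806.4516
  2       875.00       743.2734     1,486.5468
  3       875.00       685.0446     2,055.1338
  4       875.00       631.3775     2,525.5100
  5       875.00       581.9147     2,909.5737
  6    25,875.00    15,859.9542    95,159.7253
  Σ                 19,308.0160   104,942.9412
P = 19,308.0160; D_Mac = 5.43520 yrs; D_mod = 5.00940 yrs.
DV01 ≈ 5.00940 × 19,308.0160 × 0.0001 = 9.672160.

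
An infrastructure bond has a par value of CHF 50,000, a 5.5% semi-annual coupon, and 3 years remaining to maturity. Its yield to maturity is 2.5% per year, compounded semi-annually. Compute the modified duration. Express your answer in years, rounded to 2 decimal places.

2.78 years

Periodic yield y = 0.0125. First find Macaulay duration:
  t   CF        PV=CF/(1+0.0125)^t    t·PV
  1     1,375.00     1,358.0247     1,358.0247
  2     1,375.00     1,341.2590     2,682.5179
  3     1,375.00     1,324.7002     3,974.1006
  4     1,375.00     1,308.3459     5,233.3835
  5     1,375.00     1,292.1935     6,460.9673
  6    51,375.00    47,684.9843   286,109.9055
  Σ                 54,309.5074   305,818.8995
P = 54,309.5074; Macaulay duration = 305,818.8995 / 54,309.5074 = 5.63104 half-year periods = 2.81552 years.
Modified duration = D_Mac / (1 + y) = 2.81552 / 1.0125 = 2.78076 years.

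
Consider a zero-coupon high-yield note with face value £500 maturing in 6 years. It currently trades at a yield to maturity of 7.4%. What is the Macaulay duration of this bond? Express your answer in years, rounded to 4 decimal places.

A zero-coupon bond has a single cash flow at maturity, so its Macaulay duration equals its maturity: 6 years.

6.0000 years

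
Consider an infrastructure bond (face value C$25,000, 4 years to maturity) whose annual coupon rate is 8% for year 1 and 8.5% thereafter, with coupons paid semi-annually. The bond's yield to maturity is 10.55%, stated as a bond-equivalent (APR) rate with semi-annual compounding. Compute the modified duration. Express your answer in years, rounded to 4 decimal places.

Periodic yield y = 0.05275. First find Macaulay duration:
  t   CF        PV=CF/(1+0.05275)^t    t·PV
  1     1,000.00       949.8931       949.8931
  2     1,000.00       902.2970     1,804.5939
  3     1,062.50       910.6536     2,731.9607
  4     1,062.50       865.0236     3,460.0943
  5     1,062.50       821.6799     4,108.3997
  6     1,062.50       780.5081     4,683.0489
  7     1,062.50       741.3993     5,189.7953
  8    26,062.50    17,274.8415   138,198.7321
  Σ                 23,246.2962   161,126.5180
P = 23,246.2962; Macaulay duration = 161,126.5180 / 23,246.2962 = 6.93128 half-year periods = 3.46564 years.
Modified duration = D_Mac / (1 + y) = 3.46564 / 1.05275 = 3.29199 years.

3.2920 years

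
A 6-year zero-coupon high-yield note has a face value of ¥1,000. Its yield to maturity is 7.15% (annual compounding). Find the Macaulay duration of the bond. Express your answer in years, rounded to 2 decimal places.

6.00 years

A zero-coupon bond has a single cash flow at maturity, so its Macaulay duration equals its maturity: 6 years.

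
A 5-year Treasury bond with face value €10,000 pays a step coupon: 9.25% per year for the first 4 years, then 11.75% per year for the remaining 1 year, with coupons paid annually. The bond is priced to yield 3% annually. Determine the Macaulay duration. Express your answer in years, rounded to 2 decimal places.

Periodic yield y = 0.03. Discount each cash flow and weight by its year:
  t   CF        PV=CF/(1+0.03)^t    t·PV
  1       925.00       898.0583       898.0583
  2       925.00       871.9012     1,743.8024
  3       925.00       846.5060     2,539.5181
  4       925.00       821.8505     3,287.4021
  5    11,175.00     9,639.6532    48,198.2658
  Σ                 13,077.9692    56,667.0467
Price P = Σ PV = 13,077.9692.
Macaulay duration = Σ(t·PV) / P = 56,667.0467 / 13,077.9692 = 4.33302 years.

4.33 years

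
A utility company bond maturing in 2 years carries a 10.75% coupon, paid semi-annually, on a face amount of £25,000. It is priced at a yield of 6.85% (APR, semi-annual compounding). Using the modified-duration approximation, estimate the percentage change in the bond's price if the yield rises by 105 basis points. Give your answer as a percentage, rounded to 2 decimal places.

Periodic yield y = 0.03425. Modified duration first:
  t   CF        PV=CF/(1+0.03425)^t    t·PV
  1     1,343.75     1,299.2507     1,299.2507
  2     1,343.75     1,256.2250     2,512.4499
  3     1,343.75     1,214.6241     3,643.8723
  4    26,343.75    23,023.7191    92,094.8764
  Σ                 26,793.8188    99,550.4492
P = 26,793.8188; D_Mac = 3.71543 half-year periods = 1.85771 yrs; D_mod = 1.85771/(1+0.03425) = 1.79619 yrs.
ΔP/P ≈ -D_mod · Δy = -1.79619 × (+0.0105) = -0.018860 = -1.8860%.

-1.89%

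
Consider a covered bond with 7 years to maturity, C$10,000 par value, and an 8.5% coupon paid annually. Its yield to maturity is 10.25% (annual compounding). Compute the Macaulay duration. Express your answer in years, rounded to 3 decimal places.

Periodic yield y = 0.1025. Discount each cash flow and weight by its year:
  t   CF        PV=CF/(1+0.1025)^t    t·PV
  1       850.00       770.9751       770.9751
  2       850.00       699.2971     1,398.5942
  3       850.00       634.2831     1,902.8493
  4       850.00       575.3135     2,301.2538
  5       850.00       521.8263     2,609.1313
  6       850.00       473.3118     2,839.8708
  7    10,850.00     5,479.9873    38,359.9110
  Σ                  9,154.9941    50,182.5855
Price P = Σ PV = 9,154.9941.
Macaulay duration = Σ(t·PV) / P = 50,182.5855 / 9,154.9941 = 5.48144 years.

5.481 years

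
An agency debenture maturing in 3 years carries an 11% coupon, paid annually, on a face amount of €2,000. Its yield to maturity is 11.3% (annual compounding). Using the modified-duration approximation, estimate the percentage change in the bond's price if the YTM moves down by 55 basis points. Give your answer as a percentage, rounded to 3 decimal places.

Periodic yield y = 0.113. Modified duration first:
  t   CF        PV=CF/(1+0.113)^t    t·PV
  1       220.00       197.6640       197.6640
  2       220.00       177.5957       355.1913
  3     2,220.00     1,610.1542     4,830.4627
  Σ                  1,985.4139     5,383.3180
P = 1,985.4139; D_Mac = 2.71143 yrs; D_mod = 2.71143/(1+0.113) = 2.43615 yrs.
ΔP/P ≈ -D_mod · Δy = -2.43615 × (-0.0055) = +0.013399 = +1.3399%.

+1.340%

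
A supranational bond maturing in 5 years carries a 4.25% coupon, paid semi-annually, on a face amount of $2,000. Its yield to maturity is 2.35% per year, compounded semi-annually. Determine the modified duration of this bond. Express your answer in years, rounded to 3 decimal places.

4.526 years

Periodic yield y = 0.01175. First find Macaulay duration:
  t   CF        PV=CF/(1+0.01175)^t    t·PV
  1        42.50        42.0064        42.0064
  2        42.50        41.5186        83.0372
  3        42.50        41.0364       123.1092
  4        42.50        40.5598       162.2393
  5        42.50        40.0888       200.4439
  6        42.50        39.6232       237.7393
  7        42.50        39.1630       274.1413
  8        42.50        38.7082       309.6658
  9        42.50        38.2587       344.3281
  10    2,042.50     1,817.3138    18,173.1384
  Σ                  2,178.2770    19,949.8489
P = 2,178.2770; Macaulay duration = 19,949.8489 / 2,178.2770 = 9.15855 half-year periods = 4.57927 years.
Modified duration = D_Mac / (1 + y) = 4.57927 / 1.01175 = 4.52609 years.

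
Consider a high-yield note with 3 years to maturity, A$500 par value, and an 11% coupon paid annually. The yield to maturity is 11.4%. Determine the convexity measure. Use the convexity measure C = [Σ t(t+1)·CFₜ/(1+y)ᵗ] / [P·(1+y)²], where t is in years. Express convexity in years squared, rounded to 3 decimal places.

8.433

With y = 0.114:
  t   CF        PV=CF/(1+0.114)^t    t·PV        t(t+1)·PV
  1        55.00        49.3716        49.3716          98.7433
  2        55.00        44.3192        88.6385         265.9154
  3       555.00       401.4555     1,204.3665       4,817.4660
  Σ                    495.1464     1,342.3766       5,182.1247
P = 495.1464.
Convexity = Σ t(t+1)·PV / [P·(1+y)²] = 5,182.1247 / (495.1464 × 1.240996) = 8.43342.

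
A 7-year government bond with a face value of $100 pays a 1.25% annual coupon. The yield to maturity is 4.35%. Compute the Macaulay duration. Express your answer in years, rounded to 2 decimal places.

6.71 years

Periodic yield y = 0.0435. Discount each cash flow and weight by its year:
  t   CF        PV=CF/(1+0.0435)^t    t·PV
  1         1.25         1.1979         1.1979
  2         1.25         1.1480         2.2959
  3         1.25         1.1001         3.3003
  4         1.25         1.0542         4.2170
  5         1.25         1.0103         5.0515
  6         1.25         0.9682         5.8091
  7       101.25        75.1533       526.0729
  Σ                     81.6319       547.9445
Price P = Σ PV = 81.6319.
Macaulay duration = Σ(t·PV) / P = 547.9445 / 81.6319 = 6.71238 years.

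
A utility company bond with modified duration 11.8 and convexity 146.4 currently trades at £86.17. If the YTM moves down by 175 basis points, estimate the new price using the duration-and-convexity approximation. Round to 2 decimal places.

£105.90

Duration effect: -D_mod·Δy = -11.8 × (-0.0175) = +0.206500
Convexity effect: ½·C·(Δy)² = 0.5 × 146.4 × (-0.0175)² = +0.0224175
ΔP/P ≈ +0.206500 + 0.0224175 = +0.2289175
New price ≈ 86.17 × (1 + 0.2289175) = 105.895820975.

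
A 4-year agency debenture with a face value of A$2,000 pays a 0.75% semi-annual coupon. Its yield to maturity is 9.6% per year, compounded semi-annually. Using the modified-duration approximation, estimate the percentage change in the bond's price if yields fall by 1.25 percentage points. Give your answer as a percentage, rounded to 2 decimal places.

Periodic yield y = 0.048. Modified duration first:
  t   CF        PV=CF/(1+0.048)^t    t·PV
  1         7.50         7.1565         7.1565
  2         7.50         6.8287        13.6574
  3         7.50         6.5159        19.5478
  4         7.50         6.2175        24.8700
  5         7.50         5.9327        29.6637
  6         7.50         5.6610        33.9660
  7         7.50         5.4017        37.8121
  8     2,007.50     1,379.6385    11,037.1077
  Σ                  1,423.3526    11,203.7812
P = 1,423.3526; D_Mac = 7.87140 half-year periods = 3.93570 yrs; D_mod = 3.93570/(1+0.048) = 3.75544 yrs.
ΔP/P ≈ -D_mod · Δy = -3.75544 × (-0.0125) = +0.046943 = +4.6943%.

+4.69%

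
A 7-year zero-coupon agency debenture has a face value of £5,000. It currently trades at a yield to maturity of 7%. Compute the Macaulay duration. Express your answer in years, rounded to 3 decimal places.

A zero-coupon bond has a single cash flow at maturity, so its Macaulay duration equals its maturity: 7 years.

7.000 years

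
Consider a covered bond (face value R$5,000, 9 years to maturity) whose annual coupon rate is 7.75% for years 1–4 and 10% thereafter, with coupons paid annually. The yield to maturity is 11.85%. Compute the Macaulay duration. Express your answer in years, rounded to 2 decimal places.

Periodic yield y = 0.1185. Discount each cash flow and weight by its year:
  t   CF        PV=CF/(1+0.1185)^t    t·PV
  1       387.50       346.4461       346.4461
  2       387.50       309.7417       619.4835
  3       387.50       276.9260       830.7780
  4       387.50       247.5870       990.3478
  5       500.00       285.6210     1,428.1048
  6       500.00       255.3607     1,532.1642
  7       500.00       228.3064     1,598.1448
  8       500.00       204.1184     1,632.9470
  9     5,500.00     2,007.4225    18,066.8028
  Σ                  4,161.5298    27,045.2190
Price P = Σ PV = 4,161.5298.
Macaulay duration = Σ(t·PV) / P = 27,045.2190 / 4,161.5298 = 6.49886 years.

6.50 years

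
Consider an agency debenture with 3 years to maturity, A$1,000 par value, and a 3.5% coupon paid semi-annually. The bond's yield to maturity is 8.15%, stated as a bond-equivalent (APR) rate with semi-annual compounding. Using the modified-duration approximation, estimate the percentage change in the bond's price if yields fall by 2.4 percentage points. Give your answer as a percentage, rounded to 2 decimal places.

+6.60%

Periodic yield y = 0.04075. Modified duration first:
  t   CF        PV=CF/(1+0.04075)^t    t·PV
  1        17.50        16.8148        16.8148
  2        17.50        16.1564        32.3128
  3        17.50        15.5238        46.5715
  4        17.50        14.9160        59.6640
  5        17.50        14.3320        71.6599
  6     1,017.50       800.6743     4,804.0459
  Σ                    878.4173     5,031.0689
P = 878.4173; D_Mac = 5.72742 half-year periods = 2.86371 yrs; D_mod = 2.86371/(1+0.04075) = 2.75159 yrs.
ΔP/P ≈ -D_mod · Δy = -2.75159 × (-0.024) = +0.066038 = +6.6038%.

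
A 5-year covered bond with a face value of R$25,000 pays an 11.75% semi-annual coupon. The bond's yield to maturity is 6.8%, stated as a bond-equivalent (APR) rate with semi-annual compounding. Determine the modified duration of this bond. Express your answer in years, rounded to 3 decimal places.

Periodic yield y = 0.034. First find Macaulay duration:
  t   CF        PV=CF/(1+0.034)^t    t·PV
  1     1,468.75     1,420.4545     1,420.4545
  2     1,468.75     1,373.7471     2,747.4943
  3     1,468.75     1,328.5756     3,985.7267
  4     1,468.75     1,284.8893     5,139.5573
  5     1,468.75     1,242.6396     6,213.1979
  6     1,468.75     1,201.7791     7,210.6746
  7     1,468.75     1,162.2622     8,135.8353
  8     1,468.75     1,124.0447     8,992.3573
  9     1,468.75     1,087.0838     9,783.7544
  10   26,468.75    18,946.4586   189,464.5857
  Σ                 30,171.9345   243,093.6381
P = 30,171.9345; Macaulay duration = 243,093.6381 / 30,171.9345 = 8.05695 half-year periods = 4.02847 years.
Modified duration = D_Mac / (1 + y) = 4.02847 / 1.034 = 3.89601 years.

3.896 years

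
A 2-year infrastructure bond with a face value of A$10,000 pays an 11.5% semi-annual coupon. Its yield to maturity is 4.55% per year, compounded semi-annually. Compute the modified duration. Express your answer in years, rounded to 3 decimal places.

Periodic yield y = 0.02275. First find Macaulay duration:
  t   CF        PV=CF/(1+0.02275)^t    t·PV
  1       575.00       562.2097       562.2097
  2       575.00       549.7040     1,099.4079
  3       575.00       537.4764     1,612.4291
  4    10,575.00     9,665.0126    38,660.0503
  Σ                 11,314.4026    41,934.0971
P = 11,314.4026; Macaulay duration = 41,934.0971 / 11,314.4026 = 3.70626 half-year periods = 1.85313 years.
Modified duration = D_Mac / (1 + y) = 1.85313 / 1.02275 = 1.81191 years.

1.812 years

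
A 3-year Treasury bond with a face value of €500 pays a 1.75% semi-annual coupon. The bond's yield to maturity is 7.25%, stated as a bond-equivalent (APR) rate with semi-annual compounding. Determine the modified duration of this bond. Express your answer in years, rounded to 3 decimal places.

Periodic yield y = 0.03625. First find Macaulay duration:
  t   CF        PV=CF/(1+0.03625)^t    t·PV
  1        4.375         4.2220         4.2220
  2        4.375         4.0743         8.1485
  3        4.375         3.9317        11.7952
  4        4.375         3.7942        15.1768
  5        4.375         3.6615        18.3073
  6      504.375       407.3487     2,444.0920
  Σ                    427.0323     2,501.7418
P = 427.0323; Macaulay duration = 2,501.7418 / 427.0323 = 5.85844 half-year periods = 2.92922 years.
Modified duration = D_Mac / (1 + y) = 2.92922 / 1.03625 = 2.82675 years.

2.827 years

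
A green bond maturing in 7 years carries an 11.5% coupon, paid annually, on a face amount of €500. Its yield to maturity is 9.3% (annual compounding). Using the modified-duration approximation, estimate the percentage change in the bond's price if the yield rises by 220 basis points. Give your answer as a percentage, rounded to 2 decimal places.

Periodic yield y = 0.093. Modified duration first:
  t   CF        PV=CF/(1+0.093)^t    t·PV
  1        57.50        52.6075        52.6075
  2        57.50        48.1313        96.2626
  3        57.50        44.0359       132.1078
  4        57.50        40.2891       161.1563
  5        57.50        36.8610       184.3050
  6        57.50        33.7246       202.3476
  7       557.50       299.1601     2,094.1210
  Σ                    554.8096     2,922.9078
P = 554.8096; D_Mac = 5.26831 yrs; D_mod = 5.26831/(1+0.093) = 4.82004 yrs.
ΔP/P ≈ -D_mod · Δy = -4.82004 × (+0.022) = -0.106041 = -10.6041%.

-10.60%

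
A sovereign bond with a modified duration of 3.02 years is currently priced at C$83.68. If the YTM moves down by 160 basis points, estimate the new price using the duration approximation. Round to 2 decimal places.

C$87.72

Duration approximation: ΔP/P ≈ -D_mod · Δy = -3.02 × (-0.016) = +0.048320.
New price ≈ 83.68 × (1 + 0.048320) = 87.7234176.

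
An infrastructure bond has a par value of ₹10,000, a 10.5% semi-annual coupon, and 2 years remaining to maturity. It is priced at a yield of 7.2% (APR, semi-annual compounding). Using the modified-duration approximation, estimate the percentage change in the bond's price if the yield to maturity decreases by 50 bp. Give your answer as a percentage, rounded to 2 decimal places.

+0.90%

Periodic yield y = 0.036. Modified duration first:
  t   CF        PV=CF/(1+0.036)^t    t·PV
  1       525.00       506.7568       506.7568
  2       525.00       489.1474       978.2949
  3       525.00       472.1500     1,416.4501
  4    10,525.00     9,136.5678    36,546.2713
  Σ                 10,604.6221    39,447.7731
P = 10,604.6221; D_Mac = 3.71987 half-year periods = 1.85993 yrs; D_mod = 1.85993/(1+0.036) = 1.79530 yrs.
ΔP/P ≈ -D_mod · Δy = -1.79530 × (-0.005) = +0.008977 = +0.8977%.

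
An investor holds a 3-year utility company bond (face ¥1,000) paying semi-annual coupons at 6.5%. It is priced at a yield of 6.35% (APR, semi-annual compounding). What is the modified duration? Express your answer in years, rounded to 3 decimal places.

2.689 years

Periodic yield y = 0.03175. First find Macaulay duration:
  t   CF        PV=CF/(1+0.03175)^t    t·PV
  1        32.50        31.4999        31.4999
  2        32.50        30.5305        61.0611
  3        32.50        29.5910        88.7731
  4        32.50        28.6804       114.7217
  5        32.50        27.7978       138.9892
  6     1,032.50       855.9397     5,135.6385
  Σ                  1,004.0394     5,570.6833
P = 1,004.0394; Macaulay duration = 5,570.6833 / 1,004.0394 = 5.54827 half-year periods = 2.77414 years.
Modified duration = D_Mac / (1 + y) = 2.77414 / 1.03175 = 2.68877 years.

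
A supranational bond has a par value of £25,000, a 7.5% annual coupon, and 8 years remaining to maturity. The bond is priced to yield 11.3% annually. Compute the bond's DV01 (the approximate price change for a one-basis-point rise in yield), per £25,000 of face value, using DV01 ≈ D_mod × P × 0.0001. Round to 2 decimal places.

Periodic yield y = 0.113.
  t   CF        PV=CF/(1+0.113)^t    t·PV
  1     1,875.00     1,684.6361     1,684.6361
  2     1,875.00     1,513.5994     3,027.1988
  3     1,875.00     1,359.9276     4,079.7827
  4     1,875.00     1,221.8577     4,887.4306
  5     1,875.00     1,097.8056     5,489.0281
  6     1,875.00       986.3483     5,918.0896
  7     1,875.00       886.2069     6,203.4482
  8    26,875.00    11,412.6673    91,301.3387
  Σ                 20,163.0488   122,590.9528
P = 20,163.0488; D_Mac = 6.07998 yrs; D_mod = 5.46270 yrs.
DV01 ≈ 5.46270 × 20,163.0488 × 0.0001 = 11.014461.

£11.01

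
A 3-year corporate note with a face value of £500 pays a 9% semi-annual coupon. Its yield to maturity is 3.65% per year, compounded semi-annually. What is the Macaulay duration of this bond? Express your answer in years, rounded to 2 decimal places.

Periodic yield y = 0.01825. Discount each cash flow and weight by its period:
  t   CF        PV=CF/(1+0.01825)^t    t·PV
  1        22.50        22.0967        22.0967
  2        22.50        21.7007        43.4014
  3        22.50        21.3118        63.9353
  4        22.50        20.9298        83.7192
  5        22.50        20.5547       102.7733
  6       522.50       468.7700     2,812.6198
  Σ                    575.3636     3,128.5457
Price P = Σ PV = 575.3636.
Macaulay duration = Σ(t·PV) / P = 3,128.5457 / 575.3636 = 5.43751 half-year periods.
In years: 5.43751 / 2 = 2.71876 years.

2.72 years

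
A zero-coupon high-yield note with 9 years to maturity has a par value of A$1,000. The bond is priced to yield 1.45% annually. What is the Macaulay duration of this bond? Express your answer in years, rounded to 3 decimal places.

A zero-coupon bond has a single cash flow at maturity, so its Macaulay duration equals its maturity: 9 years.

9.000 years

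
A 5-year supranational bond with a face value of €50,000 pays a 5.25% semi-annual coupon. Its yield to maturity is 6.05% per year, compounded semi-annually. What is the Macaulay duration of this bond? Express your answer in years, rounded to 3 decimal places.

Periodic yield y = 0.03025. Discount each cash flow and weight by its period:
  t   CF        PV=CF/(1+0.03025)^t    t·PV
  1     1,312.50     1,273.9626     1,273.9626
  2     1,312.50     1,236.5568     2,473.1136
  3     1,312.50     1,200.2492     3,600.7477
  4     1,312.50     1,165.0078     4,660.0311
  5     1,312.50     1,130.8010     5,654.0052
  6     1,312.50     1,097.5987     6,585.5920
  7     1,312.50     1,065.3712     7,457.5984
  8     1,312.50     1,034.0900     8,272.7198
  9     1,312.50     1,003.7272     9,033.5450
  10   51,312.50    38,088.7695   380,887.6950
  Σ                 48,296.1340   429,899.0103
Price P = Σ PV = 48,296.1340.
Macaulay duration = Σ(t·PV) / P = 429,899.0103 / 48,296.1340 = 8.90131 half-year periods.
In years: 8.90131 / 2 = 4.45066 years.

4.451 years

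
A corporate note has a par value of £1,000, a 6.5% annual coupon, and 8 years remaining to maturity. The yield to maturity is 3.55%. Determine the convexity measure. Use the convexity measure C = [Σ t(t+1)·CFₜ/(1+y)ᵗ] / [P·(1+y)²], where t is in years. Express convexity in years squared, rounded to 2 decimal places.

51.99

With y = 0.0355:
  t   CF        PV=CF/(1+0.0355)^t    t·PV        t(t+1)·PV
  1        65.00        62.7716        62.7716         125.5432
  2        65.00        60.6196       121.2392         363.7177
  3        65.00        58.5414       175.6242         702.4967
  4        65.00        56.5344       226.1377       1,130.6884
  5        65.00        54.5963       272.9813       1,637.8876
  6        65.00        52.7245       316.3472       2,214.4304
  7        65.00        50.9170       356.4189       2,851.3509
  8     1,065.00       805.6544     6,445.2352      58,007.1166
  Σ                  1,202.3592     7,976.7552      67,033.2314
P = 1,202.3592.
Convexity = Σ t(t+1)·PV / [P·(1+y)²] = 67,033.2314 / (1,202.3592 × 1.072260) = 51.99430.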